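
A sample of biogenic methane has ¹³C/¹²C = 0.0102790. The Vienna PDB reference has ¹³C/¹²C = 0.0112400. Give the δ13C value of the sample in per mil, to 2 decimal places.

δ13C = (R_sample / R_standard − 1) × 1000
R_sample / R_standard = 0.0102790 / 0.0112400 = 0.914502
δ13C = (0.914502 − 1) × 1000 = -85.498 per mil

-85.50 per mil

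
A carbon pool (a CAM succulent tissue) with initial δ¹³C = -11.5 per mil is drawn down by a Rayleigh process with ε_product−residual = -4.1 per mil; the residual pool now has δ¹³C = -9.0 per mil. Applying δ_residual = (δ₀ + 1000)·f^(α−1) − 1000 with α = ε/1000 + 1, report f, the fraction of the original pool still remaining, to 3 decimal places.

0.540

α − 1 = ε/1000 = -0.0041
(δ_res + 1000)/(δ₀ + 1000) = (-9.0 + 1000)/(-11.5 + 1000) = 991.0/988.5 = 1.002529
f = 1.002529^(1/-0.0041) = exp(ln(1.002529)/-0.0041) = exp(0.00253/-0.0041)
f = exp(-0.6161) = 0.5401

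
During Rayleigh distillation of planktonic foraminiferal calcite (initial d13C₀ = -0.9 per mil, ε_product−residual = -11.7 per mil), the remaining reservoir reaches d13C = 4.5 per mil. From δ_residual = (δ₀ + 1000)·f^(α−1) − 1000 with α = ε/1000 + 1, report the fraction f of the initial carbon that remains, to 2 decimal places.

0.63

α − 1 = ε/1000 = -0.0117
(δ_res + 1000)/(δ₀ + 1000) = (4.5 + 1000)/(-0.9 + 1000) = 1004.5/999.1 = 1.005405
f = 1.005405^(1/-0.0117) = exp(ln(1.005405)/-0.0117) = exp(0.00539/-0.0117)
f = exp(-0.4607) = 0.6308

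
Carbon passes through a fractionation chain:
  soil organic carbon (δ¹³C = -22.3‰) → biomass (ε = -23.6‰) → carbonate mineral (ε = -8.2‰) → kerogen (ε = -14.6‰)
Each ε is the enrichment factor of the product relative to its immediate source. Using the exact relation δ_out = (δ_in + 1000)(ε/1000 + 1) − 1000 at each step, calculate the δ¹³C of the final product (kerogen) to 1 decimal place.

step 1: δ = (-22.30 + 1000)·(-23.6/1000 + 1) − 1000 = -45.37‰
step 2: δ = (-45.37 + 1000)·(-8.2/1000 + 1) − 1000 = -53.20‰
step 3: δ = (-53.20 + 1000)·(-14.6/1000 + 1) − 1000 = -67.02‰

-67.0‰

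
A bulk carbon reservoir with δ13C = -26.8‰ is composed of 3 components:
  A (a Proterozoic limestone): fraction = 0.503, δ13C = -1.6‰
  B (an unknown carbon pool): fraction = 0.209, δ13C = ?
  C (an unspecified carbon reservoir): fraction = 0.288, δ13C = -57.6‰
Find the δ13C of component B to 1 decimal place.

Isotope mass balance: δ_bulk = Σ fᵢ·δᵢ.
-26.8 = 0.503×(-1.6) + 0.209×δ_B + 0.288×(-57.6)
0.209·δ_B = -26.8 − (-17.394) = -9.406
δ_B = -9.406 / 0.209 = -45.01‰

-45.0‰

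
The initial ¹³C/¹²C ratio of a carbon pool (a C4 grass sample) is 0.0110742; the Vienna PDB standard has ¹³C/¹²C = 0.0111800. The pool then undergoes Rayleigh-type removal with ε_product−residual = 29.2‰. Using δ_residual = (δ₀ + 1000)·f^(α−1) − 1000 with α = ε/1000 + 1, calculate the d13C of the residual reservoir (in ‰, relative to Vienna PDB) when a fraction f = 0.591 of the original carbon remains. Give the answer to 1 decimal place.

-24.6‰

δ₀ = (0.0110742/0.0111800 − 1)×1000 = (0.990537 − 1)×1000 = -9.463‰
α − 1 = ε/1000 = 0.0292
f^(α−1) = 0.591^(0.0292) = 0.984760
δ_res = (-9.463 + 1000) × 0.984760 − 1000 = 975.441 − 1000 = -24.56‰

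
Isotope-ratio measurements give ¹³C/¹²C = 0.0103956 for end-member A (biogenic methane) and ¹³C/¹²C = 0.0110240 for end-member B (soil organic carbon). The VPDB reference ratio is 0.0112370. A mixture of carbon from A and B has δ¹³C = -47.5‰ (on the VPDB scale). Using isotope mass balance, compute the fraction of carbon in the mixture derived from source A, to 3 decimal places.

0.510

δ_A = (0.0103956/0.0112370 − 1)×1000 = (0.925122 − 1)×1000 = -74.878‰
δ_B = (0.0110240/0.0112370 − 1)×1000 = (0.981045 − 1)×1000 = -18.955‰
f_A = (δ_mix − δ_B)/(δ_A − δ_B) = (-47.5 − (-18.955))/(-74.878 − (-18.955))
f_A = -28.545 / -55.922 = 0.5104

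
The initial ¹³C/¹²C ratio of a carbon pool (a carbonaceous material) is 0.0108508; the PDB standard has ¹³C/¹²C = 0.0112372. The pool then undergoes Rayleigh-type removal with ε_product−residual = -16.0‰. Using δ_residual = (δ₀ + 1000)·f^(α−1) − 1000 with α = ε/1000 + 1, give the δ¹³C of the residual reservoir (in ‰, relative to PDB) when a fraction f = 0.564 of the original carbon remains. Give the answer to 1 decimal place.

δ₀ = (0.0108508/0.0112372 − 1)×1000 = (0.965614 − 1)×1000 = -34.386‰
α − 1 = ε/1000 = -0.0160
f^(α−1) = 0.564^(-0.0160) = 1.009205
δ_res = (-34.386 + 1000) × 1.009205 − 1000 = 974.503 − 1000 = -25.50‰

-25.5‰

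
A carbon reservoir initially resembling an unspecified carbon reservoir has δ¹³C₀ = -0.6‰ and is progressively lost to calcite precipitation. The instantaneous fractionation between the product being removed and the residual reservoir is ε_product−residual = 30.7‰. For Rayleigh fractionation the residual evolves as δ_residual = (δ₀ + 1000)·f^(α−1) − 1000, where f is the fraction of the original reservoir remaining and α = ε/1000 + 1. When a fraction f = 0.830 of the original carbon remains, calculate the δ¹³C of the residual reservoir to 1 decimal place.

Rayleigh residual: δ_res = (δ₀ + 1000)·f^(α−1) − 1000
α = ε/1000 + 1 = 1.03070, so α − 1 = 0.03070
f^(α−1) = 0.830^(0.03070) = 0.994296
δ_res = (-0.6 + 1000) × 0.994296 − 1000 = 993.699 − 1000 = -6.30‰

-6.3‰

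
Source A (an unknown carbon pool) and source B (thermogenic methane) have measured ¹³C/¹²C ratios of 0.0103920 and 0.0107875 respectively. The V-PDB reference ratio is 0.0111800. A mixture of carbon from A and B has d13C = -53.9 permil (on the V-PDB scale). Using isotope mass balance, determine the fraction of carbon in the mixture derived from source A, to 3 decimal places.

δ_A = (0.0103920/0.0111800 − 1)×1000 = (0.929517 − 1)×1000 = -70.483 permil
δ_B = (0.0107875/0.0111800 − 1)×1000 = (0.964893 − 1)×1000 = -35.107 permil
f_A = (δ_mix − δ_B)/(δ_A − δ_B) = (-53.9 − (-35.107))/(-70.483 − (-35.107))
f_A = -18.793 / -35.376 = 0.5312

0.531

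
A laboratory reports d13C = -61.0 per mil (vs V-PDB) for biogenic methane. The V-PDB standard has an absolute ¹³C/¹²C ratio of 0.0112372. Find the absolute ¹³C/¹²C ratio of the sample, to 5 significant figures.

R_sample = R_standard × (d13C/1000 + 1)
R_sample = 0.0112372 × (-61.0/1000 + 1) = 0.0112372 × 0.939000
R_sample = 0.0105517

0.010552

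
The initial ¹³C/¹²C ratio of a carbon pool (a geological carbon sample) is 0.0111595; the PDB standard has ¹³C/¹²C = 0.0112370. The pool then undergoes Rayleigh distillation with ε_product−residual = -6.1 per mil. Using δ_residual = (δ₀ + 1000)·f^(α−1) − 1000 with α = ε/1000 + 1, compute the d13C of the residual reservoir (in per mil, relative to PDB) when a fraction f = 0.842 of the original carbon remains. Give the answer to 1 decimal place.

-5.9 per mil

δ₀ = (0.0111595/0.0112370 − 1)×1000 = (0.993103 − 1)×1000 = -6.897 per mil
α − 1 = ε/1000 = -0.0061
f^(α−1) = 0.842^(-0.0061) = 1.001050
δ_res = (-6.897 + 1000) × 1.001050 − 1000 = 994.146 − 1000 = -5.85 per mil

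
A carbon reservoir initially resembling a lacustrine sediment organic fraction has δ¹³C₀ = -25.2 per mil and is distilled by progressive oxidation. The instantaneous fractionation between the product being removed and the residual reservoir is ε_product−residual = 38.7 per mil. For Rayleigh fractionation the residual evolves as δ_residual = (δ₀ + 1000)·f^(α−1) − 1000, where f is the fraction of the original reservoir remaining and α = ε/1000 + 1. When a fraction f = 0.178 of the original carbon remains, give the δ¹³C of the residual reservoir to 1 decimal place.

-88.2 per mil

Rayleigh residual: δ_res = (δ₀ + 1000)·f^(α−1) − 1000
α = ε/1000 + 1 = 1.03870, so α − 1 = 0.03870
f^(α−1) = 0.178^(0.03870) = 0.935387
δ_res = (-25.2 + 1000) × 0.935387 − 1000 = 911.815 − 1000 = -88.18 per mil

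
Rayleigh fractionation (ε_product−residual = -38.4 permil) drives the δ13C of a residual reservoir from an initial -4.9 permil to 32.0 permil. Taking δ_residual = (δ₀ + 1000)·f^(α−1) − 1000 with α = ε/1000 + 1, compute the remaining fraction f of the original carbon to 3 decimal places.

α − 1 = ε/1000 = -0.0384
(δ_res + 1000)/(δ₀ + 1000) = (32.0 + 1000)/(-4.9 + 1000) = 1032.0/995.1 = 1.037082
f = 1.037082^(1/-0.0384) = exp(ln(1.037082)/-0.0384) = exp(0.03641/-0.0384)
f = exp(-0.9482) = 0.3874

0.387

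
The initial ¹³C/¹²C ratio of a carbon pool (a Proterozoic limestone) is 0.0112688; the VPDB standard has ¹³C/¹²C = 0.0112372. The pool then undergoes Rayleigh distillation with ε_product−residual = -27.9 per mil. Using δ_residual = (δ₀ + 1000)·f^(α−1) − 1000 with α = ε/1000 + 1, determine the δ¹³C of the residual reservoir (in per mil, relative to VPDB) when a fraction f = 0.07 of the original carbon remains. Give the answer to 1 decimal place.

80.0 per mil

δ₀ = (0.0112688/0.0112372 − 1)×1000 = (1.002812 − 1)×1000 = 2.812 per mil
α − 1 = ε/1000 = -0.0279
f^(α−1) = 0.07^(-0.0279) = 1.077015
δ_res = (2.812 + 1000) × 1.077015 − 1000 = 1080.044 − 1000 = 80.04 per mil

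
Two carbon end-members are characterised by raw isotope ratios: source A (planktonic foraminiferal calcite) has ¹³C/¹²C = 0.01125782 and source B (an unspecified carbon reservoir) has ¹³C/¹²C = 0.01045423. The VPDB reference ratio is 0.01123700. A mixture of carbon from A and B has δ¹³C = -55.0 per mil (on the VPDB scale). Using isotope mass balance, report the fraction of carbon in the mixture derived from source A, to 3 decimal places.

0.205

δ_A = (0.01125782/0.01123700 − 1)×1000 = (1.001853 − 1)×1000 = 1.853 per mil
δ_B = (0.01045423/0.01123700 − 1)×1000 = (0.930340 − 1)×1000 = -69.660 per mil
f_A = (δ_mix − δ_B)/(δ_A − δ_B) = (-55.0 − (-69.660))/(1.853 − (-69.660))
f_A = 14.660 / 71.513 = 0.2050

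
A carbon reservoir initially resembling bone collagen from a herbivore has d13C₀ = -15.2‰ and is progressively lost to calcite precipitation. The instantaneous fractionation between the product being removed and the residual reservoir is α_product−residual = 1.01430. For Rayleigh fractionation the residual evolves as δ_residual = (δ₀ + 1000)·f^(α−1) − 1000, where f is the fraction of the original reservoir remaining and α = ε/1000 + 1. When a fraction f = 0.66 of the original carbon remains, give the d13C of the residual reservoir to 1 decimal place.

-21.0‰

Rayleigh residual: δ_res = (δ₀ + 1000)·f^(α−1) − 1000
α − 1 = 0.01430
f^(α−1) = 0.66^(0.01430) = 0.994076
δ_res = (-15.2 + 1000) × 0.994076 − 1000 = 978.966 − 1000 = -21.03‰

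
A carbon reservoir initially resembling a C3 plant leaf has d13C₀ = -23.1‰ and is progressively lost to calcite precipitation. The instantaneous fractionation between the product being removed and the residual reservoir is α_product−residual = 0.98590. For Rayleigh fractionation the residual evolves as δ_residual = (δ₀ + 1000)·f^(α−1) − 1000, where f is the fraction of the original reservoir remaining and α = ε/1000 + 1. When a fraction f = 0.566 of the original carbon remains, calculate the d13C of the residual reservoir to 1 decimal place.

-15.2‰

Rayleigh residual: δ_res = (δ₀ + 1000)·f^(α−1) − 1000
α − 1 = -0.01410
f^(α−1) = 0.566^(-0.01410) = 1.008057
δ_res = (-23.1 + 1000) × 1.008057 − 1000 = 984.771 − 1000 = -15.23‰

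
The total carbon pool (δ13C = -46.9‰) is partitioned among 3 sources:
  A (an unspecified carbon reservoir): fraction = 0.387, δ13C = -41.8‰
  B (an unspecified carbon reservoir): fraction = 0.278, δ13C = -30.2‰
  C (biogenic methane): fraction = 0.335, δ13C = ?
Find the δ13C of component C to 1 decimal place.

Isotope mass balance: δ_bulk = Σ fᵢ·δᵢ.
-46.9 = 0.387×(-41.8) + 0.278×(-30.2) + 0.335×δ_C
0.335·δ_C = -46.9 − (-24.572) = -22.328
δ_C = -22.328 / 0.335 = -66.65‰

-66.7‰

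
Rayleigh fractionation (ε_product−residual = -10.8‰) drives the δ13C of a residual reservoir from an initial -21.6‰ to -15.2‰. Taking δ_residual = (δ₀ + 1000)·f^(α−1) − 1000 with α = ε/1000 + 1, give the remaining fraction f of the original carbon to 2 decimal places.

0.55

α − 1 = ε/1000 = -0.0108
(δ_res + 1000)/(δ₀ + 1000) = (-15.2 + 1000)/(-21.6 + 1000) = 984.8/978.4 = 1.006541
f = 1.006541^(1/-0.0108) = exp(ln(1.006541)/-0.0108) = exp(0.00652/-0.0108)
f = exp(-0.6037) = 0.5468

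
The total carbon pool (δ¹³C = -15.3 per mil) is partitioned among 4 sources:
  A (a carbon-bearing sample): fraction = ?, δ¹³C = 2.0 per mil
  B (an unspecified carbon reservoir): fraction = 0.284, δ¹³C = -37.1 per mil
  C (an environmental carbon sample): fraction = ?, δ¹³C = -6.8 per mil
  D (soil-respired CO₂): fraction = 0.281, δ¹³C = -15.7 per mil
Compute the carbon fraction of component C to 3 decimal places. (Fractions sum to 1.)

0.139

Let f_C and f_A be the unknown fractions; fractions sum to 1 so f_C + f_A = 0.435.
Mass balance: Σ fᵢ·δᵢ = δ_bulk ⇒ f_C·(-6.8) + f_A·(2.0) = -15.3 − (-14.948) = -0.352
Substitute f_A = 0.435 − f_C:
f_C·(-6.8 − 2.0) = -0.352 − 0.435×(2.0) = -1.222
f_C = -1.222 / -8.8 = 0.1389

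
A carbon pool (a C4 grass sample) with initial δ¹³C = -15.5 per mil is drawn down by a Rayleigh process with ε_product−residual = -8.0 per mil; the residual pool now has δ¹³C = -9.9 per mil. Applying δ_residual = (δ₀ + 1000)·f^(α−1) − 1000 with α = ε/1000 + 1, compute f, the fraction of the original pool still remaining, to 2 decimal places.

α − 1 = ε/1000 = -0.0080
(δ_res + 1000)/(δ₀ + 1000) = (-9.9 + 1000)/(-15.5 + 1000) = 990.1/984.5 = 1.005688
f = 1.005688^(1/-0.0080) = exp(ln(1.005688)/-0.0080) = exp(0.00567/-0.0080)
f = exp(-0.7090) = 0.4921

0.49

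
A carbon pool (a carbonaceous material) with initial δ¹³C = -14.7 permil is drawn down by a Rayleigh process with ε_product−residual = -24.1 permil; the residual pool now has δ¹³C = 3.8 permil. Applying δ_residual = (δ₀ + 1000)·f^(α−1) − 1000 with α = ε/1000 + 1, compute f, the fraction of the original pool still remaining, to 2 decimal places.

α − 1 = ε/1000 = -0.0241
(δ_res + 1000)/(δ₀ + 1000) = (3.8 + 1000)/(-14.7 + 1000) = 1003.8/985.3 = 1.018776
f = 1.018776^(1/-0.0241) = exp(ln(1.018776)/-0.0241) = exp(0.01860/-0.0241)
f = exp(-0.7719) = 0.4622

0.46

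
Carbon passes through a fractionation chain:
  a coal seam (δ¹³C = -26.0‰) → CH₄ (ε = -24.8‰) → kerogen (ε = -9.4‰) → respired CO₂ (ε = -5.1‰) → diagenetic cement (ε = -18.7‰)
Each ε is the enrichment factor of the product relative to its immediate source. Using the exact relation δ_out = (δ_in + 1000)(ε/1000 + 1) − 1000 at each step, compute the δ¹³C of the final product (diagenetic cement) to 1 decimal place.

step 1: δ = (-26.00 + 1000)·(-24.8/1000 + 1) − 1000 = -50.16‰
step 2: δ = (-50.16 + 1000)·(-9.4/1000 + 1) − 1000 = -59.08‰
step 3: δ = (-59.08 + 1000)·(-5.1/1000 + 1) − 1000 = -63.88‰
step 4: δ = (-63.88 + 1000)·(-18.7/1000 + 1) − 1000 = -81.39‰

-81.4‰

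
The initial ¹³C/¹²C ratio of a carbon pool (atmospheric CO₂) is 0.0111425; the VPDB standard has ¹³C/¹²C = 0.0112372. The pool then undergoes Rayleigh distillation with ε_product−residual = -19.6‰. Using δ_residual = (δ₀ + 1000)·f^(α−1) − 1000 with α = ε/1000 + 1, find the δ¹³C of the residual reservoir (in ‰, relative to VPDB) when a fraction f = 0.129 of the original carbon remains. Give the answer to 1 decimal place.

δ₀ = (0.0111425/0.0112372 − 1)×1000 = (0.991573 − 1)×1000 = -8.427‰
α − 1 = ε/1000 = -0.0196
f^(α−1) = 0.129^(-0.0196) = 1.040956
δ_res = (-8.427 + 1000) × 1.040956 − 1000 = 1032.184 − 1000 = 32.18‰

32.2‰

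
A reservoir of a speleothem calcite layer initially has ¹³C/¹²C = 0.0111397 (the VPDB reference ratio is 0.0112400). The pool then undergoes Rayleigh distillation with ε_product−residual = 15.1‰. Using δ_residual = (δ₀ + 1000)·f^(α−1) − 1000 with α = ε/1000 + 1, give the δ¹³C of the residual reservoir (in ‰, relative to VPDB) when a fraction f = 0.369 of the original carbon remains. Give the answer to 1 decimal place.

-23.7‰

δ₀ = (0.0111397/0.0112400 − 1)×1000 = (0.991077 − 1)×1000 = -8.923‰
α − 1 = ε/1000 = 0.0151
f^(α−1) = 0.369^(0.0151) = 0.985059
δ_res = (-8.923 + 1000) × 0.985059 − 1000 = 976.269 − 1000 = -23.73‰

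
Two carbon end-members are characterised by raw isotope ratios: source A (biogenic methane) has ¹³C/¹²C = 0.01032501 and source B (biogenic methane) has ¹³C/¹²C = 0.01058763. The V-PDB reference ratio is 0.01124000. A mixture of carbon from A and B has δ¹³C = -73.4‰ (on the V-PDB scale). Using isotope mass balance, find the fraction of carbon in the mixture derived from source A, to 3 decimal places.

0.657

δ_A = (0.01032501/0.01124000 − 1)×1000 = (0.918595 − 1)×1000 = -81.405‰
δ_B = (0.01058763/0.01124000 − 1)×1000 = (0.941960 − 1)×1000 = -58.040‰
f_A = (δ_mix − δ_B)/(δ_A − δ_B) = (-73.4 − (-58.040))/(-81.405 − (-58.040))
f_A = -15.360 / -23.365 = 0.6574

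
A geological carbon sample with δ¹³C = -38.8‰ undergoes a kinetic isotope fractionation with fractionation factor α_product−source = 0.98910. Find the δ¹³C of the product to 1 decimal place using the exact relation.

δ_product = (δ_source + 1000)·α − 1000
δ_product = (-38.8 + 1000) × 0.98910 − 1000
δ_product = 950.723 − 1000 = -49.28‰

-49.3‰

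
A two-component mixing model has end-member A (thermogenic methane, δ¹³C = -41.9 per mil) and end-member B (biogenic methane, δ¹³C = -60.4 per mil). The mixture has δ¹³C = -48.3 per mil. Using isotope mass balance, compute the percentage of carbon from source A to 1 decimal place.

65.4%

δ_mix = f_A·δ_A + (1 − f_A)·δ_B  ⇒  f_A = (δ_mix − δ_B)/(δ_A − δ_B)
f_A = (-48.3 − (-60.4)) / (-41.9 − (-60.4))
f_A = 12.1 / 18.5 = 0.6541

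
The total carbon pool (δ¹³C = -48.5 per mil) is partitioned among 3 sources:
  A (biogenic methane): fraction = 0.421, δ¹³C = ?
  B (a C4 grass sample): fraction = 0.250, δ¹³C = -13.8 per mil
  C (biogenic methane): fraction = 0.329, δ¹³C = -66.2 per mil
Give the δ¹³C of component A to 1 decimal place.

-55.3 per mil

Isotope mass balance: δ_bulk = Σ fᵢ·δᵢ.
-48.5 = 0.421×δ_A + 0.250×(-13.8) + 0.329×(-66.2)
0.421·δ_A = -48.5 − (-25.230) = -23.270
δ_A = -23.270 / 0.421 = -55.27 per mil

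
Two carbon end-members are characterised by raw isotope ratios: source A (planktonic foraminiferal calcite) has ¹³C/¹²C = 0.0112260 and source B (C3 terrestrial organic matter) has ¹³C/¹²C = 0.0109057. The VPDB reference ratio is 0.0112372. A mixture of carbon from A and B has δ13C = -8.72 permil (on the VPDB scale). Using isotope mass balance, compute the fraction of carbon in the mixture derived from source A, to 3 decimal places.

0.729

δ_A = (0.0112260/0.0112372 − 1)×1000 = (0.999003 − 1)×1000 = -0.997 permil
δ_B = (0.0109057/0.0112372 − 1)×1000 = (0.970500 − 1)×1000 = -29.500 permil
f_A = (δ_mix − δ_B)/(δ_A − δ_B) = (-8.72 − (-29.500))/(-0.997 − (-29.500))
f_A = 20.780 / 28.504 = 0.7290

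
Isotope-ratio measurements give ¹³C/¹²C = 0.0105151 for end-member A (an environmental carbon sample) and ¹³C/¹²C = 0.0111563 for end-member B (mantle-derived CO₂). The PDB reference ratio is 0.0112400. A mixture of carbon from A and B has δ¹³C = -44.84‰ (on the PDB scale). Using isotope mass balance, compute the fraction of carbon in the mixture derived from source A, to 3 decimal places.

δ_A = (0.0105151/0.0112400 − 1)×1000 = (0.935507 − 1)×1000 = -64.493‰
δ_B = (0.0111563/0.0112400 − 1)×1000 = (0.992553 − 1)×1000 = -7.447‰
f_A = (δ_mix − δ_B)/(δ_A − δ_B) = (-44.84 − (-7.447))/(-64.493 − (-7.447))
f_A = -37.393 / -57.046 = 0.6555

0.655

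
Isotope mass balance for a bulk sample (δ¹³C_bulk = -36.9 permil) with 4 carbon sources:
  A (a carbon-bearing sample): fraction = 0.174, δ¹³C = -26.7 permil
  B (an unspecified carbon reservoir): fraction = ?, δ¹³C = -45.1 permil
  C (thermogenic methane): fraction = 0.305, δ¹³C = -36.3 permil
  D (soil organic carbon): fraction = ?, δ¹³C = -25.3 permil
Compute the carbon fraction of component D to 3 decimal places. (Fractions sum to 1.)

0.117

Let f_D and f_B be the unknown fractions; fractions sum to 1 so f_D + f_B = 0.521.
Mass balance: Σ fᵢ·δᵢ = δ_bulk ⇒ f_D·(-25.3) + f_B·(-45.1) = -36.9 − (-15.717) = -21.183
Substitute f_B = 0.521 − f_D:
f_D·(-25.3 − -45.1) = -21.183 − 0.521×(-45.1) = 2.314
f_D = 2.314 / 19.8 = 0.1169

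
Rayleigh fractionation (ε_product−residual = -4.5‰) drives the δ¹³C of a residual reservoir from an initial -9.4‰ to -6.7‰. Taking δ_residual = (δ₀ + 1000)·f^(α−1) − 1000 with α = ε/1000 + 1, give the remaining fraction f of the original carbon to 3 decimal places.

α − 1 = ε/1000 = -0.0045
(δ_res + 1000)/(δ₀ + 1000) = (-6.7 + 1000)/(-9.4 + 1000) = 993.3/990.6 = 1.002726
f = 1.002726^(1/-0.0045) = exp(ln(1.002726)/-0.0045) = exp(0.00272/-0.0045)
f = exp(-0.6049) = 0.5461

0.546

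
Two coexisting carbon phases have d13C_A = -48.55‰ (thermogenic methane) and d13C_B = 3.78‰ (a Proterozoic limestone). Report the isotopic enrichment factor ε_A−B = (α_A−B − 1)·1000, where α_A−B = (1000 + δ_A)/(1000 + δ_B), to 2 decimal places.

-52.13‰

α_A−B = (1000 + -48.55) / (1000 + 3.78) = 951.45 / 1003.78 = 0.947867
ε_A−B = (0.947867 − 1) × 1000 = -52.133‰
(The approximation ε ≈ δ_A − δ_B would give -52.33‰.)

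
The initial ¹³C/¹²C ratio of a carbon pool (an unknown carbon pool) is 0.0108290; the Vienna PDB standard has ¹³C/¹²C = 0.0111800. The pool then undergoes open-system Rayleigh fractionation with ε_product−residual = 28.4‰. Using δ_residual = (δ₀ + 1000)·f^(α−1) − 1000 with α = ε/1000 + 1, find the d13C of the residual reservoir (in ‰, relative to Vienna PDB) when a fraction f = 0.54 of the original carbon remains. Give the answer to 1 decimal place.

δ₀ = (0.0108290/0.0111800 − 1)×1000 = (0.968605 − 1)×1000 = -31.395‰
α − 1 = ε/1000 = 0.0284
f^(α−1) = 0.54^(0.0284) = 0.982653
δ_res = (-31.395 + 1000) × 0.982653 − 1000 = 951.802 − 1000 = -48.20‰

-48.2‰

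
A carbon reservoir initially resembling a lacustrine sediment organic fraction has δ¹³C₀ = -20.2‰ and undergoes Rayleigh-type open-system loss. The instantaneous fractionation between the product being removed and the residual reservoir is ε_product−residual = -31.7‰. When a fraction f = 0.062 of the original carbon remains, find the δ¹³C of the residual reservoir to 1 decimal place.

Rayleigh residual: δ_res = (δ₀ + 1000)·f^(α−1) − 1000
α = ε/1000 + 1 = 0.96830, so α − 1 = -0.03170
f^(α−1) = 0.062^(-0.03170) = 1.092147
δ_res = (-20.2 + 1000) × 1.092147 − 1000 = 1070.086 − 1000 = 70.09‰

70.1‰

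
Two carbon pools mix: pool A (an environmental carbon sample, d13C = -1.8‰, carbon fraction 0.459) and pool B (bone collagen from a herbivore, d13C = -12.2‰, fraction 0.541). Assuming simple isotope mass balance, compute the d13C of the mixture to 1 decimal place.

-7.4‰

δ_mix = f_A·δ_A + f_B·δ_B
δ_mix = 0.459 × (-1.8) + 0.541 × (-12.2)
δ_mix = -0.83 + -6.60 = -7.43‰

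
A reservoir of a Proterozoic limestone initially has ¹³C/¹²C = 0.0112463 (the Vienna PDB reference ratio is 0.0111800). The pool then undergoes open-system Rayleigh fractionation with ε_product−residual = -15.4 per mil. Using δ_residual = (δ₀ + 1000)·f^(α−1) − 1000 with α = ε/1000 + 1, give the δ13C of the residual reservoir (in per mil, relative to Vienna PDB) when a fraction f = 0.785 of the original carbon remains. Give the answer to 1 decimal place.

9.7 per mil

δ₀ = (0.0112463/0.0111800 − 1)×1000 = (1.005930 − 1)×1000 = 5.930 per mil
α − 1 = ε/1000 = -0.0154
f^(α−1) = 0.785^(-0.0154) = 1.003735
δ_res = (5.930 + 1000) × 1.003735 − 1000 = 1009.687 − 1000 = 9.69 per mil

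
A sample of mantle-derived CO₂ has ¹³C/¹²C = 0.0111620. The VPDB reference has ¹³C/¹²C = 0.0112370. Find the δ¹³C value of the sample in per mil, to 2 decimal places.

-6.67 per mil

δ¹³C = (R_sample / R_standard − 1) × 1000
R_sample / R_standard = 0.0111620 / 0.0112370 = 0.993326
δ¹³C = (0.993326 − 1) × 1000 = -6.674 per mil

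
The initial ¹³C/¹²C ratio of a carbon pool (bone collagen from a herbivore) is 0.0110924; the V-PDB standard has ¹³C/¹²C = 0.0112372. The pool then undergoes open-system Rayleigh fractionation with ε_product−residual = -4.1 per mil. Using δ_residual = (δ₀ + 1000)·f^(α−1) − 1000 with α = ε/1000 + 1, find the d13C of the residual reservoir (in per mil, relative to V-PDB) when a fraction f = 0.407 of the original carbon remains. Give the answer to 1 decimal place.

δ₀ = (0.0110924/0.0112372 − 1)×1000 = (0.987114 − 1)×1000 = -12.886 per mil
α − 1 = ε/1000 = -0.0041
f^(α−1) = 0.407^(-0.0041) = 1.003692
δ_res = (-12.886 + 1000) × 1.003692 − 1000 = 990.759 − 1000 = -9.24 per mil

-9.2 per mil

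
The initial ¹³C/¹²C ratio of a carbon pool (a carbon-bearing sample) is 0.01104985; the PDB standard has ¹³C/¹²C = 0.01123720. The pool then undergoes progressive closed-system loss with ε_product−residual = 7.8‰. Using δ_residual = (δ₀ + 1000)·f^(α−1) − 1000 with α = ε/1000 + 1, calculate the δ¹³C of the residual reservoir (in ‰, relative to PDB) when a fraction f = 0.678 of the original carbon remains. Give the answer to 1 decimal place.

-19.6‰

δ₀ = (0.01104985/0.01123720 − 1)×1000 = (0.983328 − 1)×1000 = -16.672‰
α − 1 = ε/1000 = 0.0078
f^(α−1) = 0.678^(0.0078) = 0.996973
δ_res = (-16.672 + 1000) × 0.996973 − 1000 = 980.352 − 1000 = -19.65‰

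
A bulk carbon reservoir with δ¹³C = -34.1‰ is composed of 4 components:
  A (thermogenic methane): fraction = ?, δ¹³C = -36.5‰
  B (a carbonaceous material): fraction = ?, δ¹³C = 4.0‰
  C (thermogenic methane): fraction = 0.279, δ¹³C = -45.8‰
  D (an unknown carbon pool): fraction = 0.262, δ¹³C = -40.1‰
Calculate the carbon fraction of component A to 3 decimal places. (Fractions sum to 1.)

Let f_A and f_B be the unknown fractions; fractions sum to 1 so f_A + f_B = 0.459.
Mass balance: Σ fᵢ·δᵢ = δ_bulk ⇒ f_A·(-36.5) + f_B·(4.0) = -34.1 − (-23.284) = -10.816
Substitute f_B = 0.459 − f_A:
f_A·(-36.5 − 4.0) = -10.816 − 0.459×(4.0) = -12.652
f_A = -12.652 / -40.5 = 0.3124

0.312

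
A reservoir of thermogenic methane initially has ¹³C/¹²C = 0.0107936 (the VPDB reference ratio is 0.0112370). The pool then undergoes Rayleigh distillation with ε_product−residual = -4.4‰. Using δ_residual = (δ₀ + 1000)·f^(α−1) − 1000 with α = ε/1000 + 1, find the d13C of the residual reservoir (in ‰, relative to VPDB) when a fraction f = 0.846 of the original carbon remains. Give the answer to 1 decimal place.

-38.8‰

δ₀ = (0.0107936/0.0112370 − 1)×1000 = (0.960541 − 1)×1000 = -39.459‰
α − 1 = ε/1000 = -0.0044
f^(α−1) = 0.846^(-0.0044) = 1.000736
δ_res = (-39.459 + 1000) × 1.000736 − 1000 = 961.248 − 1000 = -38.75‰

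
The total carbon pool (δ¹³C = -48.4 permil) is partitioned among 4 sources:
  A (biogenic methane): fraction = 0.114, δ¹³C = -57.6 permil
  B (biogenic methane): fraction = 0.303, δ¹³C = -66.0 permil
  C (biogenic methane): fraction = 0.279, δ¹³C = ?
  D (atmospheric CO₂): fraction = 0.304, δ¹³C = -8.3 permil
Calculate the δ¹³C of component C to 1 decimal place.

-69.2 permil

Isotope mass balance: δ_bulk = Σ fᵢ·δᵢ.
-48.4 = 0.114×(-57.6) + 0.303×(-66.0) + 0.279×δ_C + 0.304×(-8.3)
0.279·δ_C = -48.4 − (-29.088) = -19.312
δ_C = -19.312 / 0.279 = -69.22 permil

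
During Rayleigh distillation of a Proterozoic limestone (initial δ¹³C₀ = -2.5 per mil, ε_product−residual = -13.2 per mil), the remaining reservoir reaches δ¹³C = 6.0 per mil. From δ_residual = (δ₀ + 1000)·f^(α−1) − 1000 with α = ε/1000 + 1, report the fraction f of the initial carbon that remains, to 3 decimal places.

0.526

α − 1 = ε/1000 = -0.0132
(δ_res + 1000)/(δ₀ + 1000) = (6.0 + 1000)/(-2.5 + 1000) = 1006.0/997.5 = 1.008521
f = 1.008521^(1/-0.0132) = exp(ln(1.008521)/-0.0132) = exp(0.00849/-0.0132)
f = exp(-0.6428) = 0.5258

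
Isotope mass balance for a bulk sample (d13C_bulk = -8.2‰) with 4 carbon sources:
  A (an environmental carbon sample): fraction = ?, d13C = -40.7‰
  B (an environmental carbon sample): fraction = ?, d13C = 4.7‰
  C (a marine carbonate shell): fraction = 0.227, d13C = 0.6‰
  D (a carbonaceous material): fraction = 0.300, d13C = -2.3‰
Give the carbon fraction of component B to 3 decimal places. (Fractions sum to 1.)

0.256

Let f_B and f_A be the unknown fractions; fractions sum to 1 so f_B + f_A = 0.473.
Mass balance: Σ fᵢ·δᵢ = δ_bulk ⇒ f_B·(4.7) + f_A·(-40.7) = -8.2 − (-0.554) = -7.646
Substitute f_A = 0.473 − f_B:
f_B·(4.7 − -40.7) = -7.646 − 0.473×(-40.7) = 11.605
f_B = 11.605 / 45.4 = 0.2556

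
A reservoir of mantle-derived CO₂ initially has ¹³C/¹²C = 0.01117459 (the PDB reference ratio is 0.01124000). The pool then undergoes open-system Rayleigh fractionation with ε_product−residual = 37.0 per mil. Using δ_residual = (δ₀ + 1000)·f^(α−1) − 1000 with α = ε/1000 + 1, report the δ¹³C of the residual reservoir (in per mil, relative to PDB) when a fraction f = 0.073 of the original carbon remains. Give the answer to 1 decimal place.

-97.6 per mil

δ₀ = (0.01117459/0.01124000 − 1)×1000 = (0.994181 − 1)×1000 = -5.819 per mil
α − 1 = ε/1000 = 0.0370
f^(α−1) = 0.073^(0.0370) = 0.907701
δ_res = (-5.819 + 1000) × 0.907701 − 1000 = 902.419 − 1000 = -97.58 per mil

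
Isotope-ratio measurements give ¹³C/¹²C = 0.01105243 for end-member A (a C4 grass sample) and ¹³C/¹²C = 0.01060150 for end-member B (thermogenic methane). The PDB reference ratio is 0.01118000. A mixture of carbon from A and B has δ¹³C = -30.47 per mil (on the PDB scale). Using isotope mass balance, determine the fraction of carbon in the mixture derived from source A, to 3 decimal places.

δ_A = (0.01105243/0.01118000 − 1)×1000 = (0.988589 − 1)×1000 = -11.411 per mil
δ_B = (0.01060150/0.01118000 − 1)×1000 = (0.948256 − 1)×1000 = -51.744 per mil
f_A = (δ_mix − δ_B)/(δ_A − δ_B) = (-30.47 − (-51.744))/(-11.411 − (-51.744))
f_A = 21.274 / 40.334 = 0.5275

0.527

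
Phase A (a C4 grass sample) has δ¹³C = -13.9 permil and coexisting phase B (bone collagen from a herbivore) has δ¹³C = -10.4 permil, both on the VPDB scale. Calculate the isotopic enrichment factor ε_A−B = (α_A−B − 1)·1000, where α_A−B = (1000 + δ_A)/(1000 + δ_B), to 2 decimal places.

α_A−B = (1000 + -13.9) / (1000 + -10.4) = 986.1 / 989.6 = 0.996463
ε_A−B = (0.996463 − 1) × 1000 = -3.537 permil
(The approximation ε ≈ δ_A − δ_B would give -3.5 permil.)

-3.54 permil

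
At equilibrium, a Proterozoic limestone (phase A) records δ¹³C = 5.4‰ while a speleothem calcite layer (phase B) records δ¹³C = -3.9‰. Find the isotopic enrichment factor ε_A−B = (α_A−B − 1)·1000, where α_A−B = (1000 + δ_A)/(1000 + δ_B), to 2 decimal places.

9.34‰

α_A−B = (1000 + 5.4) / (1000 + -3.9) = 1005.4 / 996.1 = 1.009336
ε_A−B = (1.009336 − 1) × 1000 = 9.336‰
(The approximation ε ≈ δ_A − δ_B would give 9.3‰.)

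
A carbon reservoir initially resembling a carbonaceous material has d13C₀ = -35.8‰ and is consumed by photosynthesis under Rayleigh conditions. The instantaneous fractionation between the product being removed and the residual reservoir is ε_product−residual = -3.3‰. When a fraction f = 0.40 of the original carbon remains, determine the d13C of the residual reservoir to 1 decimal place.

-32.9‰

Rayleigh residual: δ_res = (δ₀ + 1000)·f^(α−1) − 1000
α = ε/1000 + 1 = 0.99670, so α − 1 = -0.00330
f^(α−1) = 0.40^(-0.00330) = 1.003028
δ_res = (-35.8 + 1000) × 1.003028 − 1000 = 967.120 − 1000 = -32.88‰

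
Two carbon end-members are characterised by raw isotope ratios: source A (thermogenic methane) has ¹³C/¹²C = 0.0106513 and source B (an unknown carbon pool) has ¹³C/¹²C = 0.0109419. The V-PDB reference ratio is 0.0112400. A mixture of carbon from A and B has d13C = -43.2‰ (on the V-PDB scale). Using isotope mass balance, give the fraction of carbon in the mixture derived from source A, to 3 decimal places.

δ_A = (0.0106513/0.0112400 − 1)×1000 = (0.947625 − 1)×1000 = -52.375‰
δ_B = (0.0109419/0.0112400 − 1)×1000 = (0.973479 − 1)×1000 = -26.521‰
f_A = (δ_mix − δ_B)/(δ_A − δ_B) = (-43.2 − (-26.521))/(-52.375 − (-26.521))
f_A = -16.679 / -25.854 = 0.6451

0.645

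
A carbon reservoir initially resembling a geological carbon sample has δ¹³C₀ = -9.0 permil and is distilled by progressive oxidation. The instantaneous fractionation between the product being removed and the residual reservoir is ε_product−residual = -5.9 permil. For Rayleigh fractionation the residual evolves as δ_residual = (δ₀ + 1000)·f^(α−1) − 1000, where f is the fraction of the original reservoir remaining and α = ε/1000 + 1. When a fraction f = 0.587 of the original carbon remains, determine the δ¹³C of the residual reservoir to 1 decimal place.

-5.9 permil

Rayleigh residual: δ_res = (δ₀ + 1000)·f^(α−1) − 1000
α = ε/1000 + 1 = 0.99410, so α − 1 = -0.00590
f^(α−1) = 0.587^(-0.00590) = 1.003148
δ_res = (-9.0 + 1000) × 1.003148 − 1000 = 994.120 − 1000 = -5.88 permil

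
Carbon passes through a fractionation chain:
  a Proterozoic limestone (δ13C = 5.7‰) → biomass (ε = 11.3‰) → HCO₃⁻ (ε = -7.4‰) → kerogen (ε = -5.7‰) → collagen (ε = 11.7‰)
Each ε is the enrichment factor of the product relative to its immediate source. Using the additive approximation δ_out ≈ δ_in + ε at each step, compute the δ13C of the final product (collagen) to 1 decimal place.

step 1: δ ≈ 5.7 + (11.3) = 17.0‰
step 2: δ ≈ 17.0 + (-7.4) = 9.6‰
step 3: δ ≈ 9.6 + (-5.7) = 3.9‰
step 4: δ ≈ 3.9 + (11.7) = 15.6‰

15.6‰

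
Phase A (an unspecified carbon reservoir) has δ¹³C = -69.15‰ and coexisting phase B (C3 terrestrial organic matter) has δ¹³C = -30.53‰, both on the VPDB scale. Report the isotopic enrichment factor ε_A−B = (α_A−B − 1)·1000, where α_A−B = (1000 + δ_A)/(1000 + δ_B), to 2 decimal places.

α_A−B = (1000 + -69.15) / (1000 + -30.53) = 930.85 / 969.47 = 0.960164
ε_A−B = (0.960164 − 1) × 1000 = -39.836‰
(The approximation ε ≈ δ_A − δ_B would give -38.62‰.)

-39.84‰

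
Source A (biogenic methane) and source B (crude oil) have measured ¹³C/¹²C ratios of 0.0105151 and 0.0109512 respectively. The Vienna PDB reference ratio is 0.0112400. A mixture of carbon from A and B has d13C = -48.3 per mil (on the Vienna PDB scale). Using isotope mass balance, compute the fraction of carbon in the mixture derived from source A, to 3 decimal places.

0.583

δ_A = (0.0105151/0.0112400 − 1)×1000 = (0.935507 − 1)×1000 = -64.493 per mil
δ_B = (0.0109512/0.0112400 − 1)×1000 = (0.974306 − 1)×1000 = -25.694 per mil
f_A = (δ_mix − δ_B)/(δ_A − δ_B) = (-48.3 − (-25.694))/(-64.493 − (-25.694))
f_A = -22.606 / -38.799 = 0.5826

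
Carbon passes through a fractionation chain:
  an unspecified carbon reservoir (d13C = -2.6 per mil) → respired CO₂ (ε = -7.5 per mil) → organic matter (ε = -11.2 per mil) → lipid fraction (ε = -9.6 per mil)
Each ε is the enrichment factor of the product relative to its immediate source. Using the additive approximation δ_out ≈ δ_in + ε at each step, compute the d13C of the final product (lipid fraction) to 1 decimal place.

step 1: δ ≈ -2.6 + (-7.5) = -10.1 per mil
step 2: δ ≈ -10.1 + (-11.2) = -21.3 per mil
step 3: δ ≈ -21.3 + (-9.6) = -30.9 per mil

-30.9 per mil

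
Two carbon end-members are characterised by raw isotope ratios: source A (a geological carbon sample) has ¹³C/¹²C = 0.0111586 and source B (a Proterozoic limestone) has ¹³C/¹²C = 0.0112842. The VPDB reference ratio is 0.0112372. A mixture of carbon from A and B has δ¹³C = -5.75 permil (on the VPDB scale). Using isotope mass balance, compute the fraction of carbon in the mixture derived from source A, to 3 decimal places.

δ_A = (0.0111586/0.0112372 − 1)×1000 = (0.993005 − 1)×1000 = -6.995 permil
δ_B = (0.0112842/0.0112372 − 1)×1000 = (1.004183 − 1)×1000 = 4.183 permil
f_A = (δ_mix − δ_B)/(δ_A − δ_B) = (-5.75 − (4.183))/(-6.995 − (4.183))
f_A = -9.933 / -11.177 = 0.8886

0.889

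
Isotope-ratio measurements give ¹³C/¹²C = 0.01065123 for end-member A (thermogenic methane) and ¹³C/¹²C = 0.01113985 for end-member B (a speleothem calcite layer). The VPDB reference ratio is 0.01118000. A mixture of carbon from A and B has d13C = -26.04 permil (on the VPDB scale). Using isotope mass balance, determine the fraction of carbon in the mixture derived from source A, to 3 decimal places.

δ_A = (0.01065123/0.01118000 − 1)×1000 = (0.952704 − 1)×1000 = -47.296 permil
δ_B = (0.01113985/0.01118000 − 1)×1000 = (0.996409 − 1)×1000 = -3.591 permil
f_A = (δ_mix − δ_B)/(δ_A − δ_B) = (-26.04 − (-3.591))/(-47.296 − (-3.591))
f_A = -22.449 / -43.705 = 0.5136

0.514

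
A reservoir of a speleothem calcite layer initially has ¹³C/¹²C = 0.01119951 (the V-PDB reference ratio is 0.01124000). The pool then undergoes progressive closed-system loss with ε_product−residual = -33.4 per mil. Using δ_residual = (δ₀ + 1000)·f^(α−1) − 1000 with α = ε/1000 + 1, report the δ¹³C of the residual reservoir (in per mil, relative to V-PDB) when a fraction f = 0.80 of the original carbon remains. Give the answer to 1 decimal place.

δ₀ = (0.01119951/0.01124000 − 1)×1000 = (0.996398 − 1)×1000 = -3.602 per mil
α − 1 = ε/1000 = -0.0334
f^(α−1) = 0.80^(-0.0334) = 1.007481
δ_res = (-3.602 + 1000) × 1.007481 − 1000 = 1003.852 − 1000 = 3.85 per mil

3.9 per mil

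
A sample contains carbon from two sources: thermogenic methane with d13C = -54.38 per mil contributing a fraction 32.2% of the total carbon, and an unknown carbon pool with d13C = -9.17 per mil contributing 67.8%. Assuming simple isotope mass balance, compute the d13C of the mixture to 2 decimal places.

-23.73 per mil

δ_mix = f_A·δ_A + f_B·δ_B
δ_mix = 0.322 × (-54.38) + 0.678 × (-9.17)
δ_mix = -17.510 + -6.217 = -23.728 per mil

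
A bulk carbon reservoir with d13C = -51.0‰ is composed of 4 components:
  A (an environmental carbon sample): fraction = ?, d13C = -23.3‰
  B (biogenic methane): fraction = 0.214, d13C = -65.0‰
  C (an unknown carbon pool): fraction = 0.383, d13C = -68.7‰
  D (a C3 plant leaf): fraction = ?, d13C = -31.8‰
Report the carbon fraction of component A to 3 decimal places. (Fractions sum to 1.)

Let f_A and f_D be the unknown fractions; fractions sum to 1 so f_A + f_D = 0.403.
Mass balance: Σ fᵢ·δᵢ = δ_bulk ⇒ f_A·(-23.3) + f_D·(-31.8) = -51.0 − (-40.222) = -10.778
Substitute f_D = 0.403 − f_A:
f_A·(-23.3 − -31.8) = -10.778 − 0.403×(-31.8) = 2.037
f_A = 2.037 / 8.5 = 0.2397

0.240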